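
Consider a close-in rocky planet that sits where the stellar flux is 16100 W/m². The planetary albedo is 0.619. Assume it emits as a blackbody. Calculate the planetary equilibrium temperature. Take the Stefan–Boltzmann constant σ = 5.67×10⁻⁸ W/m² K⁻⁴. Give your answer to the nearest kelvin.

The planet absorbs (1−α)S over its disc πR² and re-emits over 4πR², so the mean absorbed flux is (1−0.619)·16100/4 = 1534 W/m².
Balancing against σT⁴: T = (1534/5.67×10⁻⁸)^(1/4) = 405.5 K.

406 K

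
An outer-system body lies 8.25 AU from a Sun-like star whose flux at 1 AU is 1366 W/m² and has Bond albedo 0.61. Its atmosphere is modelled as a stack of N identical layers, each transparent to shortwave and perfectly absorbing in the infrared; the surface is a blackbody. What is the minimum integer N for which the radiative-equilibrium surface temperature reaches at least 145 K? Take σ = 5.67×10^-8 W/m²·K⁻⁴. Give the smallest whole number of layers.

Irradiance scales as 1/d², so S = 1366 W/m² × (1/8.25)² = 20.07 W/m².
OLR = S(1−α)/4 = 1.957 W/m²; the top layer radiates at T_e = 76.65 K.
T_s = (N+1)^(1/4)·T_e ≥ 145 K requires N+1 ≥ (T_s/T_e)⁴ = (145/76.65)⁴ = 12.809.
The minimum whole number is N = 12.

12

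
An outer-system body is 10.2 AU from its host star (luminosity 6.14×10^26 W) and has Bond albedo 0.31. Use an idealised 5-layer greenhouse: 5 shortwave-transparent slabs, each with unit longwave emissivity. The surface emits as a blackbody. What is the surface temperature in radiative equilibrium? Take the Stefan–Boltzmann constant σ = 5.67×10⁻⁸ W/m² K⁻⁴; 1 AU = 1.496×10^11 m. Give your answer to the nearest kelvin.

d = 10.2 × 1.496×10^11 m = 1.526×10^12 m.
Spreading L over a sphere of radius d: S = 6.14×10^26/(4π·1.53×10^12²) = 20.98 W/m².
Top-of-atmosphere balance: σT_e⁴ = S(1−α)/4 = 3.620 W/m² → T_e = 89.39 K.
For an N-layer opaque stack, T_s⁴ = (N+1)T_e⁴, hence T_s = (6)^(1/4)×89.39 K = 139.9 K.

140 K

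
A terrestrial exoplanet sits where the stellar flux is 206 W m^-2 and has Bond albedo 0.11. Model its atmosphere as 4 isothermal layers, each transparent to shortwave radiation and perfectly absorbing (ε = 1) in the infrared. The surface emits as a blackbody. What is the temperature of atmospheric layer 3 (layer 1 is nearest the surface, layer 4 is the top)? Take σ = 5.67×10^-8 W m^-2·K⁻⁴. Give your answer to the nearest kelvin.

OLR = S(1−α)/4 = 45.84 W m^-2; the top layer radiates at T_e = 168.6 K.
Each opaque layer satisfies 2T_j⁴ = T_{j−1}⁴ + T_{j+1}⁴, giving T_k⁴ = (N+1−k)T_e⁴.
T_3 = (2)^(1/4)·168.6 = 200.5 K.

201 K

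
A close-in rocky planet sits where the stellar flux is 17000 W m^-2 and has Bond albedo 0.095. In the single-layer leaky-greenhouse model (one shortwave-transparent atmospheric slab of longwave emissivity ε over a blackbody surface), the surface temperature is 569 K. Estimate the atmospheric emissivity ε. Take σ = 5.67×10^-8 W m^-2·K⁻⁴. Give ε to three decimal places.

0.706

TOA balance gives T_e = 510.3 K.
Since (2−ε)/2 = (T_e/T_s)⁴ = 0.6472, ε = 0.7057.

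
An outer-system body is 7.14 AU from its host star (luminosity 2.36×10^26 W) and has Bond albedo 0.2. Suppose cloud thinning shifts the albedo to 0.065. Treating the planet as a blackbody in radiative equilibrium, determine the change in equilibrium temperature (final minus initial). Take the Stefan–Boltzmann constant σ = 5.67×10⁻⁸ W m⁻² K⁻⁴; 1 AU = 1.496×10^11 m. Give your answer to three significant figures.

3.47 kelvin

Orbital distance: d = 7.14 AU = 1.068×10^12 m.
S = L/(4πd²) = 16.46 W m⁻².
With α = 0.2, T₁ = 87.29 K.
After:  T₂ = [16.46·0.935/(4σ)]^(1/4) = 90.76 K.
Change: 90.76 − 87.29 = 3.470 K.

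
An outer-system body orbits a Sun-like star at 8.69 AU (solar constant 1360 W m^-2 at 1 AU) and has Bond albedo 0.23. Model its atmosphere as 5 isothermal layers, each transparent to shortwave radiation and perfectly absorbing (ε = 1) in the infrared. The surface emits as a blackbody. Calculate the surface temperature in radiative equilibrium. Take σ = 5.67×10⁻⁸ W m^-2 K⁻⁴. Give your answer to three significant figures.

Flux at the orbit: S = 1360/(8.69)² = 18.01 W m^-2.
Top-of-atmosphere balance: σT_e⁴ = S(1−α)/4 = 3.467 W m^-2 → T_e = 88.43 K.
For an N-layer opaque stack, T_s⁴ = (N+1)T_e⁴, hence T_s = (6)^(1/4)×88.43 K = 138.4 K.

138 kelvin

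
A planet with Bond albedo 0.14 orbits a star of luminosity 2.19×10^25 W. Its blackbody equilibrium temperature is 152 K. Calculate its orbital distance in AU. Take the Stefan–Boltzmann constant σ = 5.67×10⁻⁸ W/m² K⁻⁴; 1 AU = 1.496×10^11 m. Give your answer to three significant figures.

0.744 AU

The flux needed for this T is 4σT⁴/(1−0.14) = 140.8 W/m².
From L = 4πd²S, d = √(2.19×10^25/(4π·140.8)) = 1.113×10^11 m = 0.7437 AU.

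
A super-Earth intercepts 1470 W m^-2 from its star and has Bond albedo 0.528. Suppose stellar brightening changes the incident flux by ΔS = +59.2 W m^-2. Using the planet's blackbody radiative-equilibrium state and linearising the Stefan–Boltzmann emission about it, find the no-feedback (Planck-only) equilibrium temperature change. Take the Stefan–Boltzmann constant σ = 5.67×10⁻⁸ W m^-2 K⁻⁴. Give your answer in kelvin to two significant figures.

The baseline emission temperature is T_e = 235.2 K.
Only a fraction (1−α) is absorbed and it's spread over 4πR², so ΔF = (1−α)ΔS/4 = 6.986 W m^-2.
The Planck feedback parameter is 4σT_e³ = 2.950 W m^-2/K.
So ΔT₀ = 6.986/2.950 = 2.37 K.

2.4 K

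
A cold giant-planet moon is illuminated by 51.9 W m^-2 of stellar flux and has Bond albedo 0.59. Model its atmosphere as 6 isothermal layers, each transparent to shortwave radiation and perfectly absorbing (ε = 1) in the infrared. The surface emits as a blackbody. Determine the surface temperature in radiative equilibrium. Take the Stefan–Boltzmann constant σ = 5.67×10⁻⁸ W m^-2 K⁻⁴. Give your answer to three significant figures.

160 kelvin

OLR = S(1−α)/4 = 5.320 W m^-2; the top layer radiates at T_e = 98.42 K.
For an N-layer opaque stack, T_s⁴ = (N+1)T_e⁴, hence T_s = (7)^(1/4)×98.42 K = 160.1 K.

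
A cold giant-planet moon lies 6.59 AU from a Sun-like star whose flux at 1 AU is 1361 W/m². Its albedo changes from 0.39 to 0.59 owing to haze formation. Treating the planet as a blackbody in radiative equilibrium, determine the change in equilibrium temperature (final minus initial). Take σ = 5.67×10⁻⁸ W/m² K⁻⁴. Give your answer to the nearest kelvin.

-9 K

Irradiance scales as 1/d², so S = 1361 W/m² × (1/6.59)² = 31.34 W/m².
With α = 0.39, T₁ = 95.82 K.
Final:   T₂ = [S(1−0.59)/(4σ)]^(1/4) = 86.76 K.
ΔT = T₂ − T₁ = -9.060 K.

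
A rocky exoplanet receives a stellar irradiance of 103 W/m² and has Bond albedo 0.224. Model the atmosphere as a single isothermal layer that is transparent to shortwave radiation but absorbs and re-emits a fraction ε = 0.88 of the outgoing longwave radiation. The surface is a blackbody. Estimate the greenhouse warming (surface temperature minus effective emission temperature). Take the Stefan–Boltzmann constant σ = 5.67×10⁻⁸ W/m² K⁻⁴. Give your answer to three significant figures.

Effective emission temperature (TOA balance): σT_e⁴ = S(1−α)/4 = 19.98 W/m² → T_e = 137.0 K.
The surface balance (absorbed SW + ε·downward IR = σT_s⁴) with T_a⁴ = T_s⁴/2 reduces to T_s = T_e·[2/(2−ε)]^¼ = 158.4 K.
Greenhouse warming: T_s − T_e = 21.37 K.

21.4 kelvin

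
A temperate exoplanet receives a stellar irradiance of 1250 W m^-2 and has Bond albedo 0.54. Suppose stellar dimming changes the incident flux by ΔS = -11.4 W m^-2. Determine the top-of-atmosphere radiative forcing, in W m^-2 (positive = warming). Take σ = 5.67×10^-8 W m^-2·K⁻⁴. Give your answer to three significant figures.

-1.31 W m^-2

ΔF = Δ[S(1−α)]/4 = (1−0.54)·-11.4/4 = -1.311 W m^-2.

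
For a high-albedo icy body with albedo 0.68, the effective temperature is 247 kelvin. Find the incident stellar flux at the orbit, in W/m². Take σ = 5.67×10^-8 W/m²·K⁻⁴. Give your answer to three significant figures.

From S(1−α)/4 = σT⁴: S = 4σT⁴/(1−α).
The emitted flux is σT⁴ = 211.0 W/m².
S = 4·211.0/0.32 = 2638 W/m².

2640 W/m²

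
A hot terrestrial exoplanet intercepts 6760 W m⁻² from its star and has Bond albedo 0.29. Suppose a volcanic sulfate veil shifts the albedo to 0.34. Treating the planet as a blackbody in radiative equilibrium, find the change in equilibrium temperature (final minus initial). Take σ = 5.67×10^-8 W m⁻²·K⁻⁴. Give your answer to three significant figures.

With α = 0.29, T₁ = 381.4 K.
With α = 0.34, T₂ = 374.5 K.
ΔT = T₂ − T₁ = -6.900 K.

-6.90 K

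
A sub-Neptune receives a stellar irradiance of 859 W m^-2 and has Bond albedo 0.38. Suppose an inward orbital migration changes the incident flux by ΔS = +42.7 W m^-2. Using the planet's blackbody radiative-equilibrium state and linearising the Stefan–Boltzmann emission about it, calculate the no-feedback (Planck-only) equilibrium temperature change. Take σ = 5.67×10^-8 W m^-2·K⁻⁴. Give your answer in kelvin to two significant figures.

2.7 K

Unperturbed T_e = [859.0·(1−0.38)/(4σ)]^¼ = 220.1 K.
Only a fraction (1−α) is absorbed and it's spread over 4πR², so ΔF = (1−α)ΔS/4 = 6.619 W m^-2.
Linearising σT⁴ gives d(σT⁴)/dT = 4σT_e³ = 2.419 W m^-2 per K.
ΔT₀ = ΔF/λ_P = 6.619/2.419 = 2.74 K.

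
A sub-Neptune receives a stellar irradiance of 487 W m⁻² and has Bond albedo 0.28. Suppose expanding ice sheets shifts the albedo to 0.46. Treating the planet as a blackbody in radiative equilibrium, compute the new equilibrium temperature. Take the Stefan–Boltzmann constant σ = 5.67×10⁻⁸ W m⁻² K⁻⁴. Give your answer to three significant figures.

185 K

New equilibrium: T₂ = [(1−0.46)·487.0/(4σ)]^(1/4) = 184.5 K.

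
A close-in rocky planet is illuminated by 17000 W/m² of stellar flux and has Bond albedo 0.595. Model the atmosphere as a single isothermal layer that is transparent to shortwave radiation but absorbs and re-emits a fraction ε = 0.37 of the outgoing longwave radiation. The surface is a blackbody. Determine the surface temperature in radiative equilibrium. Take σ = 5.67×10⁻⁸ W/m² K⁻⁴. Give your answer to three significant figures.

439 K

The planet radiates to space at T_e = [S(1−α)/(4σ)]^(1/4) = 417.4 K.
The surface balance (absorbed SW + ε·downward IR = σT_s⁴) with T_a⁴ = T_s⁴/2 reduces to T_s = T_e·[2/(2−ε)]^¼ = 439.3 K.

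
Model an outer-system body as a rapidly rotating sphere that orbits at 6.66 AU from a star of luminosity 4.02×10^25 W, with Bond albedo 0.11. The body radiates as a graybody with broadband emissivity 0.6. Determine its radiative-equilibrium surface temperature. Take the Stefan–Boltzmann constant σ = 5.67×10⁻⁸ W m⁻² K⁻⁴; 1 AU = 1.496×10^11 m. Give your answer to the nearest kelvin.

68 K

Orbital distance: d = 6.66 AU = 9.963×10^11 m.
Spreading L over a sphere of radius d: S = 4.02×10^25/(4π·9.96×10^11²) = 3.223 W m⁻².
Absorbed flux (global mean): S(1−α)/4 = 3.223·0.89/4 = 0.7170 W m⁻².
Radiative balance εσT⁴ = 0.7170 gives T = [0.7170/(0.6·σ)]^(1/4) = 67.76 K.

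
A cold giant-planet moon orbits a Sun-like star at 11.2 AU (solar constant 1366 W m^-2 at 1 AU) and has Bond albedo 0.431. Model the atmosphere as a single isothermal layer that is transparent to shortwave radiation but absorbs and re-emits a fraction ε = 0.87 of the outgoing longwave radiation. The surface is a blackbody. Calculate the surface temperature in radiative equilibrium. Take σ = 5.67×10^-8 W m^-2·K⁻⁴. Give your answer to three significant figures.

By the inverse-square law, S = 1366/11.2² = 10.89 W m^-2.
At the top of the atmosphere, σT_e⁴ = S(1−α)/4 = 1.549 W m^-2, giving T_e = 72.30 K.
For a single slab of emissivity ε, T_s⁴ = 2T_e⁴/(2−ε); thus T_s = 72.30·(1.77)^(1/4) = 83.39 K.

83.4 K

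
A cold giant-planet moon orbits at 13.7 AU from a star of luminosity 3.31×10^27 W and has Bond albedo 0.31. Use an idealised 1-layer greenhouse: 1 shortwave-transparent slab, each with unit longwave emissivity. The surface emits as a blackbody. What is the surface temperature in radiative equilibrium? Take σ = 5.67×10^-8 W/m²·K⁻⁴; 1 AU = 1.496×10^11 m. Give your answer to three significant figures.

d = 13.7 × 1.496×10^11 m = 2.050×10^12 m.
Spreading L over a sphere of radius d: S = 3.31×10^27/(4π·2.05×10^12²) = 62.71 W/m².
The effective emission temperature is T_e = [S(1−α)/(4σ)]^¼ = 117.5 K.
With N = 1 opaque layers, T_s = (N+1)^(1/4)·T_e = 2^(1/4)·117.5 = 139.8 K.

140 K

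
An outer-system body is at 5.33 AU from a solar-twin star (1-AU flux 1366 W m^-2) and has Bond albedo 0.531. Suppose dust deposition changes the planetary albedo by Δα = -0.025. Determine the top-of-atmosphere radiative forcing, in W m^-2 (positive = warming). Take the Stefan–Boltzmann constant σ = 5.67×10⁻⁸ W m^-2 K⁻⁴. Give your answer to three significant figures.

By the inverse-square law, S = 1366/5.33² = 48.08 W m^-2.
ΔF = −(S/4)Δα = −(48.08/4)×(-0.025) = 0.3005 W m^-2.

0.301 W m^-2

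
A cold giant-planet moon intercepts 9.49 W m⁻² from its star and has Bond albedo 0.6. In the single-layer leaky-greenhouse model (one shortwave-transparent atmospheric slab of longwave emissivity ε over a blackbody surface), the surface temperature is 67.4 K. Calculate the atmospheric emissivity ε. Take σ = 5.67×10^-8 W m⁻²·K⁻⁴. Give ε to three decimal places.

Effective temperature: T_e = [S(1−α)/(4σ)]^(1/4) = 63.96 K.
T_s⁴ = T_e⁴·2/(2−ε) → ε = 2 − 2(T_e/T_s)⁴ = 2 − 2·(63.96/67.4)⁴ = 0.3779.

0.378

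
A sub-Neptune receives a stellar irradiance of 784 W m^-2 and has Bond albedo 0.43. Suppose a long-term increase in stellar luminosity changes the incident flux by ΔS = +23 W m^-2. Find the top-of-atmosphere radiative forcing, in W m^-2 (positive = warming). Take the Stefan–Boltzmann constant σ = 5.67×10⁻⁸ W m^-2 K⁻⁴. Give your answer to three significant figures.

3.28 W m^-2

ΔF = Δ[S(1−α)]/4 = (1−0.43)·+23/4 = 3.278 W m^-2.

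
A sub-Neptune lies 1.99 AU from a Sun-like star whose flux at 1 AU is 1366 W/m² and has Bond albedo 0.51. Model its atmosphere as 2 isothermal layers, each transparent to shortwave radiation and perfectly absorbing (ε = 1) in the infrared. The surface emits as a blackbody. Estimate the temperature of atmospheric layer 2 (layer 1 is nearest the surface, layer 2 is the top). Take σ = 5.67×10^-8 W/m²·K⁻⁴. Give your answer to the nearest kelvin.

Flux at the orbit: S = 1366/(1.99)² = 344.9 W/m².
OLR = S(1−α)/4 = 42.26 W/m²; the top layer radiates at T_e = 165.2 K.
In the N-layer model, layer k (counted from the surface) has T_k = (N+1−k)^(1/4)·T_e.
With k = 2: T_2 = (2+1−2)^¼·165.2 K = 165.2 K.

165 K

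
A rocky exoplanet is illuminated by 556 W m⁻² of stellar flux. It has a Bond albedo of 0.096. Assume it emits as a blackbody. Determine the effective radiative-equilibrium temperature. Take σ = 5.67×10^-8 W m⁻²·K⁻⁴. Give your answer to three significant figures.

The planet absorbs (1−α)S over its disc πR² and re-emits over 4πR², so the mean absorbed flux is (1−0.096)·556.0/4 = 125.7 W m⁻².
Set σT⁴ = 125.7 → T = (125.7/σ)^(1/4) = 217.0 K.

217 K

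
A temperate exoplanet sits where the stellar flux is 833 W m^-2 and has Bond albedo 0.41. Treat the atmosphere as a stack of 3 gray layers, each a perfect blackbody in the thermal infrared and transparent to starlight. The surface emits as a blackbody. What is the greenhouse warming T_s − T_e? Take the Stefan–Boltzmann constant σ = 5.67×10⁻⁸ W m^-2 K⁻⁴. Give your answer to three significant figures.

89.4 K

The effective emission temperature is T_e = [S(1−α)/(4σ)]^¼ = 215.8 K.
Surface: T_s = (4)^¼·T_e = 305.1 K.
Warming: T_s − T_e = 89.37 K.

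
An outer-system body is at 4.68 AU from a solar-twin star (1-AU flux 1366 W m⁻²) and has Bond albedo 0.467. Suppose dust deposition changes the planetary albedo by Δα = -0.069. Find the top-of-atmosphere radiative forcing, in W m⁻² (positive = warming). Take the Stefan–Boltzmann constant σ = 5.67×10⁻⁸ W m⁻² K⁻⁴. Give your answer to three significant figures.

By the inverse-square law, S = 1366/4.68² = 62.37 W m⁻².
The change in absorbed flux is Δ[S(1−α)/4] = −SΔα/4 = 1.076 W m⁻².

1.08 W m⁻²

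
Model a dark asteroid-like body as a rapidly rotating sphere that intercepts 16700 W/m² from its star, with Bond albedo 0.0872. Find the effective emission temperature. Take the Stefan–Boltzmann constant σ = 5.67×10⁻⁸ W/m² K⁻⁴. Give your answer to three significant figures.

509 kelvin

Absorbed flux (global mean): S(1−α)/4 = 16700·0.913/4 = 3811 W/m².
Set σT⁴ = 3811 → T = (3811/σ)^(1/4) = 509.2 K.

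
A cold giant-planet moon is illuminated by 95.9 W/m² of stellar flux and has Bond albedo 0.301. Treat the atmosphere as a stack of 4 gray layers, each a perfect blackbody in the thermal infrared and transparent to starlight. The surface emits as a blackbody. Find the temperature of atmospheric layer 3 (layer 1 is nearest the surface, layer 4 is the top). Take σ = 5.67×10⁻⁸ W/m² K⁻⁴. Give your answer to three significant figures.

The effective emission temperature is T_e = [S(1−α)/(4σ)]^¼ = 131.1 K.
In the N-layer model, layer k (counted from the surface) has T_k = (N+1−k)^(1/4)·T_e.
T_3 = (2)^(1/4)·131.1 = 155.9 K.

156 K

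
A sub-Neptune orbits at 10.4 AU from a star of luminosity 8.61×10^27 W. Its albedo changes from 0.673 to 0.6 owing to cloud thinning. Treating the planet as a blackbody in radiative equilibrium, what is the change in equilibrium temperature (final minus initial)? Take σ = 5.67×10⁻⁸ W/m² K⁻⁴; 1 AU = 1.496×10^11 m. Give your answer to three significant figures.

Orbital distance: d = 10.4 AU = 1.556×10^12 m.
Flux at the orbit: S = L/(4πd²) = 8.61×10^27/(4π·(1.56×10^12)²) = 283.1 W/m².
With α = 0.673, T₁ = 142.1 K.
Final:   T₂ = [S(1−0.6)/(4σ)]^(1/4) = 149.5 K.
Change: 149.5 − 142.1 = 7.343 K.

7.34 kelvin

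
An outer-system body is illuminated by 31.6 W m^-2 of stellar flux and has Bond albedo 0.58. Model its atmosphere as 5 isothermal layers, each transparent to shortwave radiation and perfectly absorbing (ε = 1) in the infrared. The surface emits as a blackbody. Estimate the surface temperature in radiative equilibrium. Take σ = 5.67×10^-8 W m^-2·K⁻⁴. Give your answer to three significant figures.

137 K

The effective emission temperature is T_e = [S(1−α)/(4σ)]^¼ = 87.46 K.
For an N-layer opaque stack, T_s⁴ = (N+1)T_e⁴, hence T_s = (6)^(1/4)×87.46 K = 136.9 K.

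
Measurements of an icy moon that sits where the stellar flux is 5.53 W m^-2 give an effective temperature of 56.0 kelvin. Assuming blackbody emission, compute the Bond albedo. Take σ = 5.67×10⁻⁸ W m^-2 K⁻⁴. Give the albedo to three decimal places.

0.597

From σT⁴ = S(1−α)/4 we invert for α: 1−α = 4σT⁴/S.
σT⁴ = 0.5576 W m^-2, so 4σT⁴ = 2.230 W m^-2.
1−α = 2.230/5.530 = 0.4033, so α = 0.5967.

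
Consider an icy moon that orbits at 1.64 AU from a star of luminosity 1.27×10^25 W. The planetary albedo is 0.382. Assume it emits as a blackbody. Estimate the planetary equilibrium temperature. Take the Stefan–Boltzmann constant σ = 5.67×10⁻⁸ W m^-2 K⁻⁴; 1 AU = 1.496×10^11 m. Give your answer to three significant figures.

82.2 kelvin

d = 1.64 × 1.496×10^11 m = 2.453×10^11 m.
Flux at the orbit: S = L/(4πd²) = 1.27×10^25/(4π·(2.45×10^11)²) = 16.79 W m^-2.
The planet absorbs (1−α)S over its disc πR² and re-emits over 4πR², so the mean absorbed flux is (1−0.382)·16.79/4 = 2.594 W m^-2.
Balancing against σT⁴: T = (2.594/5.67×10⁻⁸)^(1/4) = 82.24 K.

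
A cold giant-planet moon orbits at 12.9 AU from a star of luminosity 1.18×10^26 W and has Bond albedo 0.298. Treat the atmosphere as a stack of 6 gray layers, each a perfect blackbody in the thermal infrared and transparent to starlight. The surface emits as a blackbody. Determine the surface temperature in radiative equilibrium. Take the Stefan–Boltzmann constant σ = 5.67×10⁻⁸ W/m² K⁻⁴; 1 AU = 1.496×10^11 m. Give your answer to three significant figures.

86.0 kelvin

d = 12.9 × 1.496×10^11 m = 1.930×10^12 m.
S = L/(4πd²) = 2.521 W/m².
OLR = S(1−α)/4 = 0.4425 W/m²; the top layer radiates at T_e = 52.85 K.
For an N-layer opaque stack, T_s⁴ = (N+1)T_e⁴, hence T_s = (7)^(1/4)×52.85 K = 85.97 K.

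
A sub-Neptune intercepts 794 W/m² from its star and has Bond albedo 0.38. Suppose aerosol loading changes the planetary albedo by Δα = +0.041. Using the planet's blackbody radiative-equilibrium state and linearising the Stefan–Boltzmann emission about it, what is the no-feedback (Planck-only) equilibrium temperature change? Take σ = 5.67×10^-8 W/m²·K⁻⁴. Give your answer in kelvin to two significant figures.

-3.6 K

The baseline emission temperature is T_e = 215.8 K.
ΔF = −(S/4)Δα = −(794.0/4)×(+0.041) = -8.139 W/m².
Planck response: λ_P = 4σT_e³ = 4·5.67×10⁻⁸·(215.8)³ = 2.281 W/m²/K.
Hence the no-feedback warming is ΔF/(4σT_e³) = -3.57 K.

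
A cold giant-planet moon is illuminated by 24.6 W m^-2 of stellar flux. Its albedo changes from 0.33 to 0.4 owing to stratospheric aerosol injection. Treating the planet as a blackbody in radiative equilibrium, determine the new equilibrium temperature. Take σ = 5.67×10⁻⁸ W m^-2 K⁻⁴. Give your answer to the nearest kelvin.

T₂ = [S(1−α₂)/(4σ)]^(1/4) = [24.60·0.6/(4σ)]^(1/4) = 89.82 K.

90 K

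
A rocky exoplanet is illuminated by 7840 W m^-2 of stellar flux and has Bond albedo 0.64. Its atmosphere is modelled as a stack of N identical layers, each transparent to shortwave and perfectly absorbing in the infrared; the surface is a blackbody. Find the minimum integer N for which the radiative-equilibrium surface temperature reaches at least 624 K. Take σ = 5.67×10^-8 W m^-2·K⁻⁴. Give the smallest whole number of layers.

The effective emission temperature is T_e = [S(1−α)/(4σ)]^¼ = 334.0 K.
Since T_s⁴ = (N+1)T_e⁴, we need N ≥ (T_s/T_e)⁴ − 1 = 11.183.
The minimum whole number is N = 12.

12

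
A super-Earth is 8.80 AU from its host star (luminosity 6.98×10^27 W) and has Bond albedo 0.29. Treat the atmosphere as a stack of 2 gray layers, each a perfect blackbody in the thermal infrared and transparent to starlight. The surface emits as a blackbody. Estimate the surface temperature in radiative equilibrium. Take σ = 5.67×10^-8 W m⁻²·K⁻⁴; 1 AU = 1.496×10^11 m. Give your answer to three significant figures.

d = 8.80 × 1.496×10^11 m = 1.316×10^12 m.
Spreading L over a sphere of radius d: S = 6.98×10^27/(4π·1.32×10^12²) = 320.5 W m⁻².
Top-of-atmosphere balance: σT_e⁴ = S(1−α)/4 = 56.89 W m⁻² → T_e = 178.0 K.
With N = 2 opaque layers, T_s = (N+1)^(1/4)·T_e = 3^(1/4)·178.0 = 234.2 K.

234 K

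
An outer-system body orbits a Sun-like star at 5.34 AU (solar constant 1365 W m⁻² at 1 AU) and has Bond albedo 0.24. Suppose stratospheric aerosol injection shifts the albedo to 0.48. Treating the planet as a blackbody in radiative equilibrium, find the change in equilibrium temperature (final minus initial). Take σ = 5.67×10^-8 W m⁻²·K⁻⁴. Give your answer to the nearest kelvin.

Irradiance scales as 1/d², so S = 1365 W m⁻² × (1/5.34)² = 47.87 W m⁻².
Before: T₁ = [47.87·0.76/(4σ)]^(1/4) = 112.5 K.
With α = 0.48, T₂ = 102.4 K.
Change: 102.4 − 112.5 = -10.19 K.

-10 K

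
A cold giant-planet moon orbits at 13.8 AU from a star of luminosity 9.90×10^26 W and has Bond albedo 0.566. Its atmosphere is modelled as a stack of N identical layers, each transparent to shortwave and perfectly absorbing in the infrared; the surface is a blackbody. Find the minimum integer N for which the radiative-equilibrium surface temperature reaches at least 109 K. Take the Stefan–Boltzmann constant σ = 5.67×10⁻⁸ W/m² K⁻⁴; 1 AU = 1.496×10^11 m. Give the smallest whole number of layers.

3

d = 13.8 × 1.496×10^11 m = 2.064×10^12 m.
Flux at the orbit: S = L/(4πd²) = 9.90×10^26/(4π·(2.06×10^12)²) = 18.48 W/m².
Top-of-atmosphere balance: σT_e⁴ = S(1−α)/4 = 2.006 W/m² → T_e = 77.12 K.
T_s = (N+1)^(1/4)·T_e ≥ 109 K requires N+1 ≥ (T_s/T_e)⁴ = (109/77.12)⁴ = 3.991.
So N ≥ 2.991; the smallest integer is N = 3.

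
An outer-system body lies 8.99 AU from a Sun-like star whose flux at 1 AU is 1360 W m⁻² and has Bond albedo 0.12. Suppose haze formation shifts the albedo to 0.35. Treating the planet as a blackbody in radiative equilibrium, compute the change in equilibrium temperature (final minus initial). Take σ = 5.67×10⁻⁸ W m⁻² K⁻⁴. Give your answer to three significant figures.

Flux at the orbit: S = 1360/(8.99)² = 16.83 W m⁻².
Before: T₁ = [16.83·0.88/(4σ)]^(1/4) = 89.89 K.
Final:   T₂ = [S(1−0.35)/(4σ)]^(1/4) = 83.33 K.
ΔT = T₂ − T₁ = -6.557 K.

-6.56 kelvin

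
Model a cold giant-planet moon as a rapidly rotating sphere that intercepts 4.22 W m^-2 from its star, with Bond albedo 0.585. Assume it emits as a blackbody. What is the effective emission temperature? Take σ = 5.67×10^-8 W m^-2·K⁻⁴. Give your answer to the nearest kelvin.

53 K

Averaging over the sphere, the absorbed flux is S(1−α)/4 = 0.4378 W m^-2.
Balancing against σT⁴: T = (0.4378/5.67×10⁻⁸)^(1/4) = 52.71 K.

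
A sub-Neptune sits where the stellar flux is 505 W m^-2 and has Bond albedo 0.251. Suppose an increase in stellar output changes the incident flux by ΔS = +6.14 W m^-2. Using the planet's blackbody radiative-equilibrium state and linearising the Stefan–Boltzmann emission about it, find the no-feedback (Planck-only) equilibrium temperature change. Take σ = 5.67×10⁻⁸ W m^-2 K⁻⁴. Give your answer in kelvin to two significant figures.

Unperturbed T_e = [505.0·(1−0.251)/(4σ)]^¼ = 202.1 K.
TOA radiative forcing: ΔF = (1−α)ΔS/4 = 0.749·(+6.14)/4 = 1.150 W m^-2.
The Planck feedback parameter is 4σT_e³ = 1.872 W m^-2/K.
ΔT₀ = ΔF/λ_P = 1.150/1.872 = 0.614 K.

0.61 K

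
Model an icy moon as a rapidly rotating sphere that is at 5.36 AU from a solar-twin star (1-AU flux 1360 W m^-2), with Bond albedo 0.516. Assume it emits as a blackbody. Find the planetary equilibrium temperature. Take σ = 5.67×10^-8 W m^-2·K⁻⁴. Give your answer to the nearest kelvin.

Flux at the orbit: S = 1360/(5.36)² = 47.34 W m^-2.
Absorbed flux (global mean): S(1−α)/4 = 47.34·0.484/4 = 5.728 W m^-2.
In equilibrium σT⁴ equals this, so T = 100.3 K.

100 K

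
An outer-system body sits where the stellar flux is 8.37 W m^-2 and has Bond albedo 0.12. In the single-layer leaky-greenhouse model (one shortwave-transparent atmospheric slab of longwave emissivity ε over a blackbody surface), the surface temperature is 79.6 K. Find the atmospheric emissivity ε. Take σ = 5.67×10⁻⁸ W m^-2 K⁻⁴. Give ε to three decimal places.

0.382

Effective temperature: T_e = [S(1−α)/(4σ)]^(1/4) = 75.49 K.
Since (2−ε)/2 = (T_e/T_s)⁴ = 0.8089, ε = 0.3821.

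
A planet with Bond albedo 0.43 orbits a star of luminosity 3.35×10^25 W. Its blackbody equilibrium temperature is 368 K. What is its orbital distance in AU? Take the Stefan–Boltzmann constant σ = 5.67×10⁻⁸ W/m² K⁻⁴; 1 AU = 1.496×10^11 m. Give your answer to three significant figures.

The flux needed for this T is 4σT⁴/(1−0.43) = 7297 W/m².
S = L/(4πd²) → d = √(L/4πS) = √(3.35×10^25/(4π·7297)) = 1.911×10^10 m = 0.1278 AU.

0.128 AU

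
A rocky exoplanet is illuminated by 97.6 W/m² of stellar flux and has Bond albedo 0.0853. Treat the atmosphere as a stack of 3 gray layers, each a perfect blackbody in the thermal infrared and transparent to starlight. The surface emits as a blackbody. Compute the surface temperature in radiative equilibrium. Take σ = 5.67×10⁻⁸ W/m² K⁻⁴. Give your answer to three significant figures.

The effective emission temperature is T_e = [S(1−α)/(4σ)]^¼ = 140.9 K.
For an N-layer opaque stack, T_s⁴ = (N+1)T_e⁴, hence T_s = (4)^(1/4)×140.9 K = 199.2 K.

199 K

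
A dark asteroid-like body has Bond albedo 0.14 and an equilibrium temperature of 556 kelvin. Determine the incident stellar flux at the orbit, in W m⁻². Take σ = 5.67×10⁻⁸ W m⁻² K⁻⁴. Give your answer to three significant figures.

From S(1−α)/4 = σT⁴: S = 4σT⁴/(1−α).
σT⁴ = 5.67×10⁻⁸·(556)⁴ = 5419 W m⁻².
S = 4·5419/0.86 = 25200 W m⁻².

25200 W m⁻²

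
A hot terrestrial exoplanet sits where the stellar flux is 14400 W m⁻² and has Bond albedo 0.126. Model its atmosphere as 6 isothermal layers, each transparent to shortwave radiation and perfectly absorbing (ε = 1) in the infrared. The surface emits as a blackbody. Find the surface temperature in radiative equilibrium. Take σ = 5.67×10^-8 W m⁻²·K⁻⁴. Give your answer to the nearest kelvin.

789 kelvin

The effective emission temperature is T_e = [S(1−α)/(4σ)]^¼ = 485.4 K.
For an N-layer opaque stack, T_s⁴ = (N+1)T_e⁴, hence T_s = (7)^(1/4)×485.4 K = 789.5 K.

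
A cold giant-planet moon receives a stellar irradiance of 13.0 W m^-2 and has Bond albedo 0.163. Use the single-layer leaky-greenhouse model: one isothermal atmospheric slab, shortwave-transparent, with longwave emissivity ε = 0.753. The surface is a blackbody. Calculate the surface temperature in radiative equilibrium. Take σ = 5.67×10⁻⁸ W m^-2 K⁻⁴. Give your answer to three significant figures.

The planet radiates to space at T_e = [S(1−α)/(4σ)]^(1/4) = 83.23 K.
Surface balance with a leaky layer gives σT_s⁴ = σT_e⁴·2/(2−ε), so T_s = T_e·[2/(2−0.753)]^(1/4) = 93.66 K.

93.7 kelvin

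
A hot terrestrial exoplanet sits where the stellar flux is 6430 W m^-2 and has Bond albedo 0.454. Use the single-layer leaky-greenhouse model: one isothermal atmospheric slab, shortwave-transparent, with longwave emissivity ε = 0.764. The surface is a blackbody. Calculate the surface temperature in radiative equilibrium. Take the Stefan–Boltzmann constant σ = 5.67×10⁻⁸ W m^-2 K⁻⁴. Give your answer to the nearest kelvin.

398 K

At the top of the atmosphere, σT_e⁴ = S(1−α)/4 = 877.7 W m^-2, giving T_e = 352.7 K.
Surface balance with a leaky layer gives σT_s⁴ = σT_e⁴·2/(2−ε), so T_s = T_e·[2/(2−0.764)]^(1/4) = 397.8 K.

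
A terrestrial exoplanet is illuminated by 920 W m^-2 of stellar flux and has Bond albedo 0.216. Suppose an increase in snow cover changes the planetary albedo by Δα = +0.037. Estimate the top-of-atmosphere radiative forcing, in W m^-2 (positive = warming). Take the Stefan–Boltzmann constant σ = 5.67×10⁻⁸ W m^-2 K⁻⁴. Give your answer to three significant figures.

-8.51 W m^-2

The change in absorbed flux is Δ[S(1−α)/4] = −SΔα/4 = -8.510 W m^-2.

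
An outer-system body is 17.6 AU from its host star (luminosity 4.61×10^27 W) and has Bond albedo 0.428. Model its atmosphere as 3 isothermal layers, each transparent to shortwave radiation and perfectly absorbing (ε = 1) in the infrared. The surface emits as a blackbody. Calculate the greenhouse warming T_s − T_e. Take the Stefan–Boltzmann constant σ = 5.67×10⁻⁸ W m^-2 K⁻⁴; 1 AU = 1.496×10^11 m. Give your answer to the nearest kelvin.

45 K

Orbital distance: d = 17.6 AU = 2.633×10^12 m.
Spreading L over a sphere of radius d: S = 4.61×10^27/(4π·2.63×10^12²) = 52.92 W m^-2.
The effective emission temperature is T_e = [S(1−α)/(4σ)]^¼ = 107.5 K.
Surface: T_s = (4)^¼·T_e = 152.0 K.
Warming: T_s − T_e = 44.52 K.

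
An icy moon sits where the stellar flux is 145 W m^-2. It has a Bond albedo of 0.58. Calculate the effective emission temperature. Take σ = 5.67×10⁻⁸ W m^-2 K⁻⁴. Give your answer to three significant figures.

128 K

Averaging over the sphere, the absorbed flux is S(1−α)/4 = 15.23 W m^-2.
Set σT⁴ = 15.23 → T = (15.23/σ)^(1/4) = 128.0 K.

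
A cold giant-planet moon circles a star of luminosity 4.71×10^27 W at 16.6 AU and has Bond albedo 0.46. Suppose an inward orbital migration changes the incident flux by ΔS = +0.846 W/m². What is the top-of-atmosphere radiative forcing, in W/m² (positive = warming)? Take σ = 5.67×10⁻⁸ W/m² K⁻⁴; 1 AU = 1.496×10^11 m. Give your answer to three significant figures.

d = 16.6 × 1.496×10^11 m = 2.483×10^12 m.
S = L/(4πd²) = 60.78 W/m².
Only a fraction (1−α) is absorbed and it's spread over 4πR², so ΔF = (1−α)ΔS/4 = 0.1142 W/m².

0.114 W/m²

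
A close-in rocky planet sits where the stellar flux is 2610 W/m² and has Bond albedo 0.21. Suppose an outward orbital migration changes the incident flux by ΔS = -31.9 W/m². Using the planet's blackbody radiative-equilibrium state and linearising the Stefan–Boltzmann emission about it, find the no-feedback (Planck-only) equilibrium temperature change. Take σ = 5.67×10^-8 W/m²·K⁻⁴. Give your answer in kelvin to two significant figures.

-0.94 K

Unperturbed T_e = [2610·(1−0.21)/(4σ)]^¼ = 308.8 K.
Only a fraction (1−α) is absorbed and it's spread over 4πR², so ΔF = (1−α)ΔS/4 = -6.300 W/m².
Planck response: λ_P = 4σT_e³ = 4·5.67×10⁻⁸·(308.8)³ = 6.677 W/m²/K.
So ΔT₀ = -6.300/6.677 = -0.944 K.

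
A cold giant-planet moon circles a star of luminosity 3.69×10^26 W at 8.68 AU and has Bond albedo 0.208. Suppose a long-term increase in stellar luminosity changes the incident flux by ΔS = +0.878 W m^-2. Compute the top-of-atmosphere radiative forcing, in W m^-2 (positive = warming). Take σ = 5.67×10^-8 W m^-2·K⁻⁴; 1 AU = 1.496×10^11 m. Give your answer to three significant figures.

0.174 W m^-2

Orbital distance: d = 8.68 AU = 1.299×10^12 m.
Spreading L over a sphere of radius d: S = 3.69×10^26/(4π·1.30×10^12²) = 17.41 W m^-2.
TOA radiative forcing: ΔF = (1−α)ΔS/4 = 0.792·(+0.878)/4 = 0.1738 W m^-2.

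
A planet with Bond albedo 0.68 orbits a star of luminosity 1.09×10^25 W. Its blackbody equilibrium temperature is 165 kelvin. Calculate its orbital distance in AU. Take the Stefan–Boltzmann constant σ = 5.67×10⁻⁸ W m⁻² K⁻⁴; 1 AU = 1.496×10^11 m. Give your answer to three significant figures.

The flux needed for this T is 4σT⁴/(1−0.68) = 525.3 W m⁻².
S = L/(4πd²) → d = √(L/4πS) = √(1.09×10^25/(4π·525.3)) = 4.063×10^10 m = 0.2716 AU.

0.272 AU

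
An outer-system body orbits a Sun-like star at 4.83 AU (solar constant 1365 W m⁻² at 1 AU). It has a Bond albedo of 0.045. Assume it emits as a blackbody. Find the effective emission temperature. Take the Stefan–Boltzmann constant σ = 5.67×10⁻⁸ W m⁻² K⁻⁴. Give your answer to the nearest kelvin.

Flux at the orbit: S = 1365/(4.83)² = 58.51 W m⁻².
The planet absorbs (1−α)S over its disc πR² and re-emits over 4πR², so the mean absorbed flux is (1−0.045)·58.51/4 = 13.97 W m⁻².
Balancing against σT⁴: T = (13.97/5.67×10⁻⁸)^(1/4) = 125.3 K.

125 K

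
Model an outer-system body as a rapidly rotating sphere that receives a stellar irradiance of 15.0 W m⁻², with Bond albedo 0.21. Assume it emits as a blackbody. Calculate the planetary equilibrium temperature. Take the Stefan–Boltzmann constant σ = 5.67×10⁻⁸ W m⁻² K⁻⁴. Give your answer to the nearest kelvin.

85 K

The planet absorbs (1−α)S over its disc πR² and re-emits over 4πR², so the mean absorbed flux is (1−0.21)·15.00/4 = 2.963 W m⁻².
In equilibrium σT⁴ equals this, so T = 85.02 K.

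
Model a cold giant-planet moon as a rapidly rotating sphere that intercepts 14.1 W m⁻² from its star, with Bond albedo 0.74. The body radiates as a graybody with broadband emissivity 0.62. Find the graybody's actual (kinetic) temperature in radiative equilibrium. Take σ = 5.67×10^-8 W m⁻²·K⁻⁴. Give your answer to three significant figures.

71.5 kelvin

Absorbed flux (global mean): S(1−α)/4 = 14.10·0.26/4 = 0.9165 W m⁻².
Radiative balance εσT⁴ = 0.9165 gives T = [0.9165/(0.62·σ)]^(1/4) = 71.46 K.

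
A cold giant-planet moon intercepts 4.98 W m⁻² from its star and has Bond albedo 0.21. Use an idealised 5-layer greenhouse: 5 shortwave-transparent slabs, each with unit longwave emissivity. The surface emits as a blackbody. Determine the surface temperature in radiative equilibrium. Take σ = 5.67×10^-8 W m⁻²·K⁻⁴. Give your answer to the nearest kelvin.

OLR = S(1−α)/4 = 0.9836 W m⁻²; the top layer radiates at T_e = 64.54 K.
Layer-by-layer balance gives σT_s⁴ = (N+1)σT_e⁴, so T_s = 6^¼·64.54 = 101.0 K.

101 K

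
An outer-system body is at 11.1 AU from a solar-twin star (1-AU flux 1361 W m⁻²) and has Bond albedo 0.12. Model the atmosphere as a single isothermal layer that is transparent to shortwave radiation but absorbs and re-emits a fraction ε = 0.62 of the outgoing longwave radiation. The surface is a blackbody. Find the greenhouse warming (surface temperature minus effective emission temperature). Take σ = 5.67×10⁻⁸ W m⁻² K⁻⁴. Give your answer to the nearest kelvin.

Flux at the orbit: S = 1361/(11.1)² = 11.05 W m⁻².
At the top of the atmosphere, σT_e⁴ = S(1−α)/4 = 2.430 W m⁻², giving T_e = 80.91 K.
For a single slab of emissivity ε, T_s⁴ = 2T_e⁴/(2−ε); thus T_s = 80.91·(1.449)^(1/4) = 88.78 K.
Greenhouse warming: T_s − T_e = 7.865 K.

8 K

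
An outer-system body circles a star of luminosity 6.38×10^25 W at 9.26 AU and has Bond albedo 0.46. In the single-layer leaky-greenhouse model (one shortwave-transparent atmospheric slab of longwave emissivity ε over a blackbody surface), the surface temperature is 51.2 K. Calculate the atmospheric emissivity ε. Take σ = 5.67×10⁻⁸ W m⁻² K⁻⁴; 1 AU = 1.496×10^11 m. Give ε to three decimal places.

d = 9.26 × 1.496×10^11 m = 1.385×10^12 m.
Flux at the orbit: S = L/(4πd²) = 6.38×10^25/(4π·(1.39×10^12)²) = 2.646 W m⁻².
TOA balance gives T_e = 50.10 K.
Since (2−ε)/2 = (T_e/T_s)⁴ = 0.9166, ε = 0.1667.

0.167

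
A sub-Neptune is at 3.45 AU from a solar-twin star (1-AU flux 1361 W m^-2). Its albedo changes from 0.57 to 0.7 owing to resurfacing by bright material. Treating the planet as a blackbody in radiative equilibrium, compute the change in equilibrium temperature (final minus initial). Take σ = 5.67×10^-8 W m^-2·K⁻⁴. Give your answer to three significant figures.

-10.4 K

Irradiance scales as 1/d², so S = 1361 W m^-2 × (1/3.45)² = 114.3 W m^-2.
Before: T₁ = [114.3·0.43/(4σ)]^(1/4) = 121.3 K.
After:  T₂ = [114.3·0.3/(4σ)]^(1/4) = 110.9 K.
ΔT = T₂ − T₁ = -10.44 K.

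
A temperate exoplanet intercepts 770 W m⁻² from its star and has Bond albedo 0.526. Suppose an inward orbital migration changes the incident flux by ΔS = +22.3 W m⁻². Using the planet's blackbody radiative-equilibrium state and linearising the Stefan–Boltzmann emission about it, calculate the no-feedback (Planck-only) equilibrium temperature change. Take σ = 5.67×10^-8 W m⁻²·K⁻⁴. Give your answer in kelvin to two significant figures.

The baseline emission temperature is T_e = 200.3 K.
ΔF = Δ[S(1−α)]/4 = (1−0.526)·+22.3/4 = 2.643 W m⁻².
The Planck feedback parameter is 4σT_e³ = 1.822 W m⁻²/K.
So ΔT₀ = 2.643/1.822 = 1.45 K.

1.5 K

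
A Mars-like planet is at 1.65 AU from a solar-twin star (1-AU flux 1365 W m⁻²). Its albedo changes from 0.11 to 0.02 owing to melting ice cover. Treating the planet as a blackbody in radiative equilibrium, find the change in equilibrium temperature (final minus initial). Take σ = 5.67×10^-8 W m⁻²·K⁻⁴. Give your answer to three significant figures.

5.13 K

Irradiance scales as 1/d², so S = 1365 W m⁻² × (1/1.65)² = 501.4 W m⁻².
Initial: T₁ = [S(1−0.11)/(4σ)]^(1/4) = 210.6 K.
Final:   T₂ = [S(1−0.02)/(4σ)]^(1/4) = 215.7 K.
Change: 215.7 − 210.6 = 5.134 K.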